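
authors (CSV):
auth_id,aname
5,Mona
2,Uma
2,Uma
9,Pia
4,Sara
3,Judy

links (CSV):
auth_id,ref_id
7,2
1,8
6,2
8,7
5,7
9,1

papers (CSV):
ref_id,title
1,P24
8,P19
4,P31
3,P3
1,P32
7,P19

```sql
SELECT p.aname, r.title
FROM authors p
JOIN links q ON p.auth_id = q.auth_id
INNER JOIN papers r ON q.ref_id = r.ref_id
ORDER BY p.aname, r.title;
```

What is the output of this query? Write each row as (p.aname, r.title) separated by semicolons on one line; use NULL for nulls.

(Mona, P19); (Pia, P24); (Pia, P32)

Evaluate left to right. First `authors p INNER JOIN links q` on auth_id: 2 row(s).
Then INNER JOIN `papers r` on ref_id: keep only rows whose q.ref_id appears in r.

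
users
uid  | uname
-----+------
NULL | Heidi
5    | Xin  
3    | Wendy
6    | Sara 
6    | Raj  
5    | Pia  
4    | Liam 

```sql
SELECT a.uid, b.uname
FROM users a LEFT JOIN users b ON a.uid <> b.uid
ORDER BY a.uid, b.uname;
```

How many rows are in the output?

LEFT JOIN keeps every row from `users a`; unmatched rows get NULL for `users b`'s columns.
Matching on a.uid <> b.uid. A NULL in a compared column never satisfies the condition.
- a[0] uid=NULL → no match; kept with NULLs on the b side.
- a[1] uid=5 → 4 match(es) in b → 4 row(s).
- a[2] uid=3 → 5 match(es) in b → 5 row(s).
- a[3] uid=6 → 4 match(es) in b → 4 row(s).
- a[4] uid=6 → 4 match(es) in b → 4 row(s).
- a[5] uid=5 → 4 match(es) in b → 4 row(s).
- a[6] uid=4 → 5 match(es) in b → 5 row(s).
Total: 26 matched + 1 padded = 27 rows.

27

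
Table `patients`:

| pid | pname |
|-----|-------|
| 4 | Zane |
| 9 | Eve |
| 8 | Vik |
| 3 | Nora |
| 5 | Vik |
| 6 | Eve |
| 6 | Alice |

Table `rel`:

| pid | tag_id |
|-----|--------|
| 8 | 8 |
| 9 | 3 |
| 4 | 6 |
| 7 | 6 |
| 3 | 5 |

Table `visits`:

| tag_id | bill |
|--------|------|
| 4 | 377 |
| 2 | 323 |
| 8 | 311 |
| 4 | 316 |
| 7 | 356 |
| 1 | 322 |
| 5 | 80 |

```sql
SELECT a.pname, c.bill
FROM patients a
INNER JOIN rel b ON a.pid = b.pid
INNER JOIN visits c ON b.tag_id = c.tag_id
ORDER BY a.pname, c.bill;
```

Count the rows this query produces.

Joins associate left-to-right: patients INNER JOIN rel on pid gives 4 intermediate row(s).
Then INNER JOIN `visits c` on tag_id: keep only rows whose b.tag_id appears in c.
Result: 2 row(s).

2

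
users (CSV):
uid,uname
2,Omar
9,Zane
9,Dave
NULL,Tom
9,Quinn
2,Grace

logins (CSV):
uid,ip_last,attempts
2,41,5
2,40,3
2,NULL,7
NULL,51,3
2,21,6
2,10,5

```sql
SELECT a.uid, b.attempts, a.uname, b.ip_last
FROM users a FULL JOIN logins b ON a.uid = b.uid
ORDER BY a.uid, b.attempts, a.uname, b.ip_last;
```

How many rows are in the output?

15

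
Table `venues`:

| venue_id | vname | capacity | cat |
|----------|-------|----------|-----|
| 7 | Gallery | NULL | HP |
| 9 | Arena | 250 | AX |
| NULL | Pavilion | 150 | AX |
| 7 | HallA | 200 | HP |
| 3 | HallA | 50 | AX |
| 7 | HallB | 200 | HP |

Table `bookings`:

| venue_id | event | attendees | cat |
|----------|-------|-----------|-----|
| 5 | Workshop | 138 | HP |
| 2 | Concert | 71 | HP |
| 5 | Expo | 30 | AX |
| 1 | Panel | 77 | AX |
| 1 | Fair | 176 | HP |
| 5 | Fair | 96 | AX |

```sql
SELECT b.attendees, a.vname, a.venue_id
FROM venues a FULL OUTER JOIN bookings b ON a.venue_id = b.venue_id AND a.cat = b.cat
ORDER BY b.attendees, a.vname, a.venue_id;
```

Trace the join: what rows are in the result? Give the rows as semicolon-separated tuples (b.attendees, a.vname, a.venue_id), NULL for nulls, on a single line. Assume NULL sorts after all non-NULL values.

(30, NULL, NULL); (71, NULL, NULL); (77, NULL, NULL); (96, NULL, NULL); (138, NULL, NULL); (176, NULL, NULL); (NULL, Arena, 9); (NULL, Gallery, 7); (NULL, HallA, 3); (NULL, HallA, 7); (NULL, HallB, 7); (NULL, Pavilion, NULL)

FULL OUTER JOIN keeps every row from both sides; unmatched rows get NULL for the other side's columns.
Matching on a.venue_id = b.venue_id AND a.cat = b.cat. A NULL in a compared column never satisfies the condition.
- a row (venue_id=7, cat=HP): no match → kept, b columns NULL.
- a row (venue_id=9, cat=AX): no match → kept, b columns NULL.
- a row (venue_id=NULL, cat=AX): no match → kept, b columns NULL.
- a row (venue_id=7, cat=HP): no match → kept, b columns NULL.
- a row (venue_id=3, cat=AX): no match → kept, b columns NULL.
- a row (venue_id=7, cat=HP): no match → kept, b columns NULL.
- 6 b row(s) had no a match → kept, a columns NULL.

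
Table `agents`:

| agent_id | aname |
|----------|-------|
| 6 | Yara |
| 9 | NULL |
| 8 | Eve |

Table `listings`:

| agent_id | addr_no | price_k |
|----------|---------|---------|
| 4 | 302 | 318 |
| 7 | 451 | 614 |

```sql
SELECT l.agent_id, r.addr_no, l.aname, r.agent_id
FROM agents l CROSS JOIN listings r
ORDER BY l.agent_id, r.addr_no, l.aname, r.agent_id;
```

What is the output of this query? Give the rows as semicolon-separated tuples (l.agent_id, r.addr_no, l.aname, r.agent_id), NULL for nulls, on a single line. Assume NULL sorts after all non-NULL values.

(6, 302, Yara, 4); (6, 451, Yara, 7); (8, 302, Eve, 4); (8, 451, Eve, 7); (9, 302, NULL, 4); (9, 451, NULL, 7)

CROSS JOIN pairs every row of `agents` with every row of `listings`: 3 × 2 = 6 rows.
After projecting and ordering:
l.agent_id | r.addr_no | l.aname | r.agent_id
6 | 302 | Yara | 4
6 | 451 | Yara | 7
8 | 302 | Eve | 4
8 | 451 | Eve | 7
9 | 302 | NULL | 4
9 | 451 | NULL | 7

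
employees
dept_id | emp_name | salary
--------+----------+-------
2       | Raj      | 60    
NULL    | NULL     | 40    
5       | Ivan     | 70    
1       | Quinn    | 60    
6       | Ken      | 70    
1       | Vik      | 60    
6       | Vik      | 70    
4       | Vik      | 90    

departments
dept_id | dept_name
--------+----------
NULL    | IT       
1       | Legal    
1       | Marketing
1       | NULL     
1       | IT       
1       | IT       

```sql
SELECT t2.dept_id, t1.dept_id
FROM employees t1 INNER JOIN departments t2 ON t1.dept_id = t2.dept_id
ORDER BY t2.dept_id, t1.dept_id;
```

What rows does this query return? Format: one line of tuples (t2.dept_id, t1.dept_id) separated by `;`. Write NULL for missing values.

INNER JOIN keeps only pairs where the ON condition holds.
Matching on t1.dept_id = t2.dept_id. A NULL in a compared column never satisfies the condition.
- t1[0] dept_id=2 → no match; dropped.
- t1[1] dept_id=NULL → no match; dropped.
- t1[2] dept_id=5 → no match; dropped.
- t1[3] dept_id=1 → 5 match(es) in t2 → 5 row(s).
- t1[4] dept_id=6 → no match; dropped.
- t1[5] dept_id=1 → 5 match(es) in t2 → 5 row(s).
- t1[6] dept_id=6 → no match; dropped.
- t1[7] dept_id=4 → no match; dropped.
After projecting and ordering:
t2.dept_id | t1.dept_id
1 | 1
1 | 1
1 | 1
1 | 1
1 | 1
1 | 1
1 | 1
1 | 1
1 | 1
1 | 1

(1, 1); (1, 1); (1, 1); (1, 1); (1, 1); (1, 1); (1, 1); (1, 1); (1, 1); (1, 1)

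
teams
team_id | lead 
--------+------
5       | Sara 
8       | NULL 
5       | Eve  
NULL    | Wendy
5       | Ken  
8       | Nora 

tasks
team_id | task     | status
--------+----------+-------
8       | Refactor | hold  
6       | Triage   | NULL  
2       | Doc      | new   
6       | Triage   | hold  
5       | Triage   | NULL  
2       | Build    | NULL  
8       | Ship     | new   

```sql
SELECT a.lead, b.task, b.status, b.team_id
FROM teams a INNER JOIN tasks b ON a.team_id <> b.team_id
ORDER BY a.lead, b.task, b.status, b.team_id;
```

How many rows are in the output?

28

INNER JOIN keeps only pairs where the ON condition holds.
Matching on a.team_id <> b.team_id. A NULL in a compared column never satisfies the condition.
- a[0] team_id=5 → 6 match(es) in b → 6 row(s).
- a[1] team_id=8 → 5 match(es) in b → 5 row(s).
- a[2] team_id=5 → 6 match(es) in b → 6 row(s).
- a[3] team_id=NULL → no match; dropped.
- a[4] team_id=5 → 6 match(es) in b → 6 row(s).
- a[5] team_id=8 → 5 match(es) in b → 5 row(s).
Total: 28 rows.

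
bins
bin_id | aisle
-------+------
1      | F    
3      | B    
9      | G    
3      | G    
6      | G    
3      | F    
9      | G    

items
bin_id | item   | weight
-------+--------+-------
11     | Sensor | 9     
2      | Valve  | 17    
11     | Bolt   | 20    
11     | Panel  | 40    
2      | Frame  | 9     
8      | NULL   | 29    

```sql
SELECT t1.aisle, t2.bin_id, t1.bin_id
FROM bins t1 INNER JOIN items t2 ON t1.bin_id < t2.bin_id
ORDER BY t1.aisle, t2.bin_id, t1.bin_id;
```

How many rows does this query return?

28

INNER JOIN keeps only pairs where the ON condition holds.
Matching on t1.bin_id < t2.bin_id.
- bin_id=1: 6 matching t2 row(s), so 6 row(s) emitted.
- bin_id=3: 4 matching t2 row(s), so 4 row(s) emitted.
- bin_id=9: 3 matching t2 row(s), so 3 row(s) emitted.
- bin_id=3: 4 matching t2 row(s), so 4 row(s) emitted.
- bin_id=6: 4 matching t2 row(s), so 4 row(s) emitted.
- bin_id=3: 4 matching t2 row(s), so 4 row(s) emitted.
- bin_id=9: 3 matching t2 row(s), so 3 row(s) emitted.
Total: 28 rows.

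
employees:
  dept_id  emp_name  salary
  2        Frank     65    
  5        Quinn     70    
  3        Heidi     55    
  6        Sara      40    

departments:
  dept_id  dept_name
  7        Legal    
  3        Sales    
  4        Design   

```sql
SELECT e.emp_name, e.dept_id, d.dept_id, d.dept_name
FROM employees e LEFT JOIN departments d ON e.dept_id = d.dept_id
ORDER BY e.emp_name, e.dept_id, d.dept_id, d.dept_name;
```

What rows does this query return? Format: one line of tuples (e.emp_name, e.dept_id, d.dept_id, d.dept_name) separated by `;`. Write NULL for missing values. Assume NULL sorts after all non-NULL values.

LEFT JOIN keeps every row from `employees`; unmatched rows get NULL for `departments`'s columns.
Matching on e.dept_id = d.dept_id.
- e (dept_id=2) has no partner → padded with NULL.
- e (dept_id=5) has no partner → padded with NULL.
- e (dept_id=3) pairs with 1 row(s) of d.
- e (dept_id=6) has no partner → padded with NULL.
After projecting and ordering:
e.emp_name | e.dept_id | d.dept_id | d.dept_name
Frank | 2 | NULL | NULL
Heidi | 3 | 3 | Sales
Quinn | 5 | NULL | NULL
Sara | 6 | NULL | NULL

(Frank, 2, NULL, NULL); (Heidi, 3, 3, Sales); (Quinn, 5, NULL, NULL); (Sara, 6, NULL, NULL)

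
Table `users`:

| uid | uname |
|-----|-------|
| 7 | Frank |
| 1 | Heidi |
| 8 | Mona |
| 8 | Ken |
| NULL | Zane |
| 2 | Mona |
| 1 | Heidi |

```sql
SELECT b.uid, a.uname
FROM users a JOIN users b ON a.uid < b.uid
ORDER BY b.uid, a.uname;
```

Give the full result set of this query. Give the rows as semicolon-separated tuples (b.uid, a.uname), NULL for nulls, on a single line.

INNER JOIN keeps only pairs where the ON condition holds.
Matching on a.uid < b.uid. A NULL in a compared column never satisfies the condition.
- a[0] uid=7 → 2 match(es) in b → 2 row(s).
- a[1] uid=1 → 4 match(es) in b → 4 row(s).
- a[2] uid=8 → no match; dropped.
- a[3] uid=8 → no match; dropped.
- a[4] uid=NULL → no match; dropped.
- a[5] uid=2 → 3 match(es) in b → 3 row(s).
- a[6] uid=1 → 4 match(es) in b → 4 row(s).

(2, Heidi); (2, Heidi); (7, Heidi); (7, Heidi); (7, Mona); (8, Frank); (8, Frank); (8, Heidi); (8, Heidi); (8, Heidi); (8, Heidi); (8, Mona); (8, Mona)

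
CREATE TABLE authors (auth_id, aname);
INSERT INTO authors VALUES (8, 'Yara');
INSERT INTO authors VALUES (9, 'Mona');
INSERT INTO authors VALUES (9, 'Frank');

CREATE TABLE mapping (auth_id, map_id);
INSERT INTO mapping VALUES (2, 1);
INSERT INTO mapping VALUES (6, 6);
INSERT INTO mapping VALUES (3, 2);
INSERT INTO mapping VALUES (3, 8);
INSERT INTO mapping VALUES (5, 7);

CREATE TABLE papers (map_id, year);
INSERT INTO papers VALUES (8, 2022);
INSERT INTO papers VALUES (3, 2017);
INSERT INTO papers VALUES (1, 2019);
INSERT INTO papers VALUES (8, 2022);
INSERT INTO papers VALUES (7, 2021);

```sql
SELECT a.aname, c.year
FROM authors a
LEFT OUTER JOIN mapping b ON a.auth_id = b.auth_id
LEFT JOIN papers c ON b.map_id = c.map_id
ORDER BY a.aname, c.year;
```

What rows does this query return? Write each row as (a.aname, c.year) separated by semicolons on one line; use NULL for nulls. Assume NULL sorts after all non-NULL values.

(Frank, NULL); (Mona, NULL); (Yara, NULL)

Evaluate left to right. First `authors a LEFT JOIN mapping b` on auth_id: 3 row(s).
Then LEFT JOIN `papers c` on map_id: each of those 3 rows is kept; rows whose b.map_id has no match in c get NULL for c's columns.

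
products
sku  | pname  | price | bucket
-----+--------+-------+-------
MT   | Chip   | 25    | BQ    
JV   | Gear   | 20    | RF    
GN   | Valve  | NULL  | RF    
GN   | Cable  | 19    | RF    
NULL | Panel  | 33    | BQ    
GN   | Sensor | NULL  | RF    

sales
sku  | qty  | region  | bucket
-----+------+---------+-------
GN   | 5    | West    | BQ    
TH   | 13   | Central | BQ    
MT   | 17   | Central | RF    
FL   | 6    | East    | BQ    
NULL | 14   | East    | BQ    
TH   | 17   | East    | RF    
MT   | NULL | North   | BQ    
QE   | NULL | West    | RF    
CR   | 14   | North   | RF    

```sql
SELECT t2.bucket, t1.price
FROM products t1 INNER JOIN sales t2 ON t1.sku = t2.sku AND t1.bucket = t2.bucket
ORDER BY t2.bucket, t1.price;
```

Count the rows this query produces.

1

INNER JOIN keeps only pairs where the ON condition holds.
Matching on t1.sku = t2.sku AND t1.bucket = t2.bucket. A NULL in a compared column never satisfies the condition.
Matched pairs: 1.
Total: 1 rows.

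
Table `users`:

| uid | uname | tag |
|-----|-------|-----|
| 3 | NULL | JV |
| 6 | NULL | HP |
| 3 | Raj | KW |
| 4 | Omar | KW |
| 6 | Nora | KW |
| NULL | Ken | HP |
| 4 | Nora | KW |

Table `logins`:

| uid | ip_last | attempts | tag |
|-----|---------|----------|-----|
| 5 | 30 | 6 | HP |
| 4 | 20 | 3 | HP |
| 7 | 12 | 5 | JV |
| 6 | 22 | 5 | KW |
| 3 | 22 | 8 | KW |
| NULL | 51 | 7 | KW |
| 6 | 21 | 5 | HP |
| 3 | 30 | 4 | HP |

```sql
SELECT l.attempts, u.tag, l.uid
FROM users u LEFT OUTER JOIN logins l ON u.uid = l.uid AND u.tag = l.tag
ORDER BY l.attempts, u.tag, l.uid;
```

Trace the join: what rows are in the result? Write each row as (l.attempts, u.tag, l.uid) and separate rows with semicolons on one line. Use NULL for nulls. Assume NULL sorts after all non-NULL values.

LEFT JOIN keeps every row from `users`; unmatched rows get NULL for `logins`'s columns.
Matching on u.uid = l.uid AND u.tag = l.tag. A NULL in a compared column never satisfies the condition.
Matched pairs: 3; unmatched u rows kept: 4.

(5, HP, 6); (5, KW, 6); (8, KW, 3); (NULL, HP, NULL); (NULL, JV, NULL); (NULL, KW, NULL); (NULL, KW, NULL)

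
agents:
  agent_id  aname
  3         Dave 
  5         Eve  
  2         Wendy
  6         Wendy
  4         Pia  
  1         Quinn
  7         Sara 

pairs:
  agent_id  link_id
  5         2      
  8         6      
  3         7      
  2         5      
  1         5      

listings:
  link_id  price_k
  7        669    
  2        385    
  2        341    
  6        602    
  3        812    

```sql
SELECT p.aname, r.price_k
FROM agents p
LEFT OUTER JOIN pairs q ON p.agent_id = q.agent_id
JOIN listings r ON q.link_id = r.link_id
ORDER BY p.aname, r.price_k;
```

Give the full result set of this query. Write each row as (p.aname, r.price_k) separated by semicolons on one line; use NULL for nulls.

Step 1 — p LEFT JOIN q on agent_id → 7 row(s).
Then INNER JOIN `listings r` on link_id: keep only rows whose q.link_id appears in r.

(Dave, 669); (Eve, 341); (Eve, 385)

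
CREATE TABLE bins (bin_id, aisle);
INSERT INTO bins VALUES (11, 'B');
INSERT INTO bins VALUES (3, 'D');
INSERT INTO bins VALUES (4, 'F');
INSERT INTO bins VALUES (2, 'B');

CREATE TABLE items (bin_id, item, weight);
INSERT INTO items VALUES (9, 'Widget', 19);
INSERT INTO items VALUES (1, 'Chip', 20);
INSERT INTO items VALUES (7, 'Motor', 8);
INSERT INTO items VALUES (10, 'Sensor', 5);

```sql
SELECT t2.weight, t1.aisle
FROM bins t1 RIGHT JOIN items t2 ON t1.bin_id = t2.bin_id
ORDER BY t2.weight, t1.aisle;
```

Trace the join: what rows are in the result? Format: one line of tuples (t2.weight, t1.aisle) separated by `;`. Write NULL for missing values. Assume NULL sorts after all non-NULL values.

(5, NULL); (8, NULL); (19, NULL); (20, NULL)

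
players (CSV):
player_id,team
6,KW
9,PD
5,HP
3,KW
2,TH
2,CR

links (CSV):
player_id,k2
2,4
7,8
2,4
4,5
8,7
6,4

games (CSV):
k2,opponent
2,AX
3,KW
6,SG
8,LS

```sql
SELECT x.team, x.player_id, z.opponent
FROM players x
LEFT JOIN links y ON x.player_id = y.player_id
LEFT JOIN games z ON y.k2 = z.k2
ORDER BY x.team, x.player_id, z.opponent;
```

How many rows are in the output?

8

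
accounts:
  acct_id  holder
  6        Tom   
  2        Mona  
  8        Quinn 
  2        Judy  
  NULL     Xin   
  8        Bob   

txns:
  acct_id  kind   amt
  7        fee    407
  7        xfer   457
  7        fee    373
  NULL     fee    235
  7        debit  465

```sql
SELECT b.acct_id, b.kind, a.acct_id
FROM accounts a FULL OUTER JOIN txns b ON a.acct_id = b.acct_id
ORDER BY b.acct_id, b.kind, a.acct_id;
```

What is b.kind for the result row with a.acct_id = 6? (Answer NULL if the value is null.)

NULL

FULL OUTER JOIN keeps every row from both sides; unmatched rows get NULL for the other side's columns.
Matching on a.acct_id = b.acct_id. A NULL in a compared column never satisfies the condition.
- a row (acct_id=6): no match → kept, b columns NULL.
- a row (acct_id=2): no match → kept, b columns NULL.
- a row (acct_id=8): no match → kept, b columns NULL.
- a row (acct_id=2): no match → kept, b columns NULL.
- a row (acct_id=NULL): no match → kept, b columns NULL.
- a row (acct_id=8): no match → kept, b columns NULL.
- 5 row(s) from b found no a partner → padded with NULL.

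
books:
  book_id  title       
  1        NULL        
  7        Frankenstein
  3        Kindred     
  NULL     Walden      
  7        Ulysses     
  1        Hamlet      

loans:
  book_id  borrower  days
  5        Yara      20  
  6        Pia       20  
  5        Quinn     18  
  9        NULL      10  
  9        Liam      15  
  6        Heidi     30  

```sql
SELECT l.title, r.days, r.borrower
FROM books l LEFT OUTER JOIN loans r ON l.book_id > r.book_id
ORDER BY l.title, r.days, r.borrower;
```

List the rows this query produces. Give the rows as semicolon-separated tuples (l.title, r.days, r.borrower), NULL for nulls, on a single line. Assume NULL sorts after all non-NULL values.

(Frankenstein, 18, Quinn); (Frankenstein, 20, Pia); (Frankenstein, 20, Yara); (Frankenstein, 30, Heidi); (Hamlet, NULL, NULL); (Kindred, NULL, NULL); (Ulysses, 18, Quinn); (Ulysses, 20, Pia); (Ulysses, 20, Yara); (Ulysses, 30, Heidi); (Walden, NULL, NULL); (NULL, NULL, NULL)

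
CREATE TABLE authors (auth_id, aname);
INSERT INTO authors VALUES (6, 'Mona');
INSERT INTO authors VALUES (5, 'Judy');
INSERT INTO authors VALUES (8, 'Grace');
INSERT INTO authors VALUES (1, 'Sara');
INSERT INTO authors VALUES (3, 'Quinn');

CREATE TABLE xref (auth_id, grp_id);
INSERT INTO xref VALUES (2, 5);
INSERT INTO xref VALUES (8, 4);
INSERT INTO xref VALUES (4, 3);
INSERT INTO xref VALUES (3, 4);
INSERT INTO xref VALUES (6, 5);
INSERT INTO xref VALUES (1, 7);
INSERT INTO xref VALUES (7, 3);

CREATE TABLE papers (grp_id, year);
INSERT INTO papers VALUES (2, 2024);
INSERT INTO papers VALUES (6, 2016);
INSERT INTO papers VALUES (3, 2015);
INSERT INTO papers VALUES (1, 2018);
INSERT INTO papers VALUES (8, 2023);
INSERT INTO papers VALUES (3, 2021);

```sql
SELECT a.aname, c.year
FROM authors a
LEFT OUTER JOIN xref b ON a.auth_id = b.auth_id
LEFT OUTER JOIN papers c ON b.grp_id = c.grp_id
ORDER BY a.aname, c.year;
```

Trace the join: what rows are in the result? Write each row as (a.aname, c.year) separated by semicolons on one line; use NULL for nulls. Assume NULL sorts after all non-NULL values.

(Grace, NULL); (Judy, NULL); (Mona, NULL); (Quinn, NULL); (Sara, NULL)

Evaluate left to right. First `authors a LEFT JOIN xref b` on auth_id: 5 row(s).
Then LEFT JOIN `papers c` on grp_id: each of those 5 rows is kept; rows whose b.grp_id has no match in c get NULL for c's columns.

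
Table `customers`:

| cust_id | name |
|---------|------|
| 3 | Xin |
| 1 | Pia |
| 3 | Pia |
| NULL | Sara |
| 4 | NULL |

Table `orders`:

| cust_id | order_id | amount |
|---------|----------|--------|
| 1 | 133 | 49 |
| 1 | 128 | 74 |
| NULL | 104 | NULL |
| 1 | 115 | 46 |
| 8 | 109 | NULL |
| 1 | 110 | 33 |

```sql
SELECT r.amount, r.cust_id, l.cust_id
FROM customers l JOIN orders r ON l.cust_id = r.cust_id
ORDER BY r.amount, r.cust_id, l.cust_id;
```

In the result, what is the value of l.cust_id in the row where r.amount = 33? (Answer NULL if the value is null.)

1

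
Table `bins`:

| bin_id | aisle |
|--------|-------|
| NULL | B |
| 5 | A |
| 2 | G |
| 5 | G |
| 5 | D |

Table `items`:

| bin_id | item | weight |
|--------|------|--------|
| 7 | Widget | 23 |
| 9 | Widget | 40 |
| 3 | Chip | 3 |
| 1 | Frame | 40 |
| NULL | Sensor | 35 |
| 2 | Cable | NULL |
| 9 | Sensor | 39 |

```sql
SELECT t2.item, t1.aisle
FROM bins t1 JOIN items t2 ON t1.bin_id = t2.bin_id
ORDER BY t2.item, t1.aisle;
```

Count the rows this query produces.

INNER JOIN keeps only pairs where the ON condition holds.
Matching on t1.bin_id = t2.bin_id. A NULL in a compared column never satisfies the condition.
Matched pairs: 1.
Total: 1 rows.

1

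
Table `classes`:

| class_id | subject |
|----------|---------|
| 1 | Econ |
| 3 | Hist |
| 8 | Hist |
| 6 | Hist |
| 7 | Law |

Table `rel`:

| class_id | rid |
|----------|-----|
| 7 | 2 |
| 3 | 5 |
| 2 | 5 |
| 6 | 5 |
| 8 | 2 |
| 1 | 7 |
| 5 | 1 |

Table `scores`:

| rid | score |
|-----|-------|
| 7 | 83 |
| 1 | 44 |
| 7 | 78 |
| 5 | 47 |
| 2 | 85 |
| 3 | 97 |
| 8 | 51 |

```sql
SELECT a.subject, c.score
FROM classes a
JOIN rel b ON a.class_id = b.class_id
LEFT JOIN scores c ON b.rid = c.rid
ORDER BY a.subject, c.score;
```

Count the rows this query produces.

Evaluate left to right. First `classes a INNER JOIN rel b` on class_id: 5 row(s).
Then LEFT JOIN `scores c` on rid: each of those 5 rows is kept; rows whose b.rid has no match in c get NULL for c's columns.
Result: 6 row(s).

6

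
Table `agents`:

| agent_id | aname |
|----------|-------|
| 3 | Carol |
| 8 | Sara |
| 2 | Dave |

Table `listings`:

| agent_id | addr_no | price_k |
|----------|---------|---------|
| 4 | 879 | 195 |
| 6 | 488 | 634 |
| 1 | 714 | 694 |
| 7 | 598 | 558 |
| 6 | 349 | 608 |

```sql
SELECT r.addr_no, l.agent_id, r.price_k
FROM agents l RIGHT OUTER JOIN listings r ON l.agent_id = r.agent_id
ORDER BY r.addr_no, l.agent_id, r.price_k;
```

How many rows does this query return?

5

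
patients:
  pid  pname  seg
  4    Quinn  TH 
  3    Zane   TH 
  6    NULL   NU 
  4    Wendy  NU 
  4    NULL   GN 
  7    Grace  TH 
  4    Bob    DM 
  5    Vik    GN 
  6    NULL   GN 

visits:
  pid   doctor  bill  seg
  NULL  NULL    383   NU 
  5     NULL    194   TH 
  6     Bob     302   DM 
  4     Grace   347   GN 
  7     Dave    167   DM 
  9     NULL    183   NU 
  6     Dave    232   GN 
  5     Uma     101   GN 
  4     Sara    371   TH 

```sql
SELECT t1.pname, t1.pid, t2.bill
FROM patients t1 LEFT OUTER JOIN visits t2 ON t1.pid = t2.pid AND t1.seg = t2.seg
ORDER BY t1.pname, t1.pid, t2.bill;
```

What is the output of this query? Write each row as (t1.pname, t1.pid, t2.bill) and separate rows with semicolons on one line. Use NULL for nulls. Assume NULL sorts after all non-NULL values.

(Bob, 4, NULL); (Grace, 7, NULL); (Quinn, 4, 371); (Vik, 5, 101); (Wendy, 4, NULL); (Zane, 3, NULL); (NULL, 4, 347); (NULL, 6, 232); (NULL, 6, NULL)

LEFT JOIN keeps every row from `patients`; unmatched rows get NULL for `visits`'s columns.
Matching on t1.pid = t2.pid AND t1.seg = t2.seg. A NULL in a compared column never satisfies the condition.
- t1 row (pid=4, seg=TH): matches 1 t2 row(s) → 1 output row(s).
- t1 row (pid=3, seg=TH): no match → kept, t2 columns NULL.
- t1 row (pid=6, seg=NU): no match → kept, t2 columns NULL.
- t1 row (pid=4, seg=NU): no match → kept, t2 columns NULL.
- t1 row (pid=4, seg=GN): matches 1 t2 row(s) → 1 output row(s).
- t1 row (pid=7, seg=TH): no match → kept, t2 columns NULL.
- t1 row (pid=4, seg=DM): no match → kept, t2 columns NULL.
- t1 row (pid=5, seg=GN): matches 1 t2 row(s) → 1 output row(s).
- t1 row (pid=6, seg=GN): matches 1 t2 row(s) → 1 output row(s).
After projecting and ordering:
t1.pname | t1.pid | t2.bill
Bob | 4 | NULL
Grace | 7 | NULL
Quinn | 4 | 371
Vik | 5 | 101
Wendy | 4 | NULL
Zane | 3 | NULL
NULL | 4 | 347
NULL | 6 | 232
NULL | 6 | NULL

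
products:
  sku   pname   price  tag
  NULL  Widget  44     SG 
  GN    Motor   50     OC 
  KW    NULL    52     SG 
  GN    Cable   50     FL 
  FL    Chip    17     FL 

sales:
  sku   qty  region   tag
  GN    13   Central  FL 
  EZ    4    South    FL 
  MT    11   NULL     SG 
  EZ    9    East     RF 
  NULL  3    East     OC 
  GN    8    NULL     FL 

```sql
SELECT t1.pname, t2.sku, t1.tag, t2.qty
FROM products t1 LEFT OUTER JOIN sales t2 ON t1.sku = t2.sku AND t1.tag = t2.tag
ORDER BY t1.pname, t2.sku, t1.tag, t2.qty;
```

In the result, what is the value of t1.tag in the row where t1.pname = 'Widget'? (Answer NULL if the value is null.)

SG

LEFT JOIN keeps every row from `products`; unmatched rows get NULL for `sales`'s columns.
Matching on t1.sku = t2.sku AND t1.tag = t2.tag. A NULL in a compared column never satisfies the condition.
- t1[0] sku=NULL, tag=SG → no match; kept with NULLs on the t2 side.
- t1[1] sku=GN, tag=OC → no match; kept with NULLs on the t2 side.
- t1[2] sku=KW, tag=SG → no match; kept with NULLs on the t2 side.
- t1[3] sku=GN, tag=FL → 2 match(es) in t2 → 2 row(s).
- t1[4] sku=FL, tag=FL → no match; kept with NULLs on the t2 side.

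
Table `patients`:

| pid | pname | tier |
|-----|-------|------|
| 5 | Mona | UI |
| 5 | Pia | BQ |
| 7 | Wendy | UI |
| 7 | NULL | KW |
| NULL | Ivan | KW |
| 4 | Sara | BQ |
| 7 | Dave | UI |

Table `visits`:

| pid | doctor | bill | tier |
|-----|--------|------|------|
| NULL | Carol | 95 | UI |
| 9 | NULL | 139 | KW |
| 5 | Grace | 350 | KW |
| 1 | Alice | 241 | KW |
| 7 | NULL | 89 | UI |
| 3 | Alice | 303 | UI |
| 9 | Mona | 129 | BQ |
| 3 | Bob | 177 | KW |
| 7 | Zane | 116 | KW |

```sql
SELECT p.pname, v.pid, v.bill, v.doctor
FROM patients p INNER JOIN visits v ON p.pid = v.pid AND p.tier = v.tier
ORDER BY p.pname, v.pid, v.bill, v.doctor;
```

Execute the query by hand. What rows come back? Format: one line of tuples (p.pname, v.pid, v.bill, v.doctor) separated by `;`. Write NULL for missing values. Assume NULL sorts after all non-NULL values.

(Dave, 7, 89, NULL); (Wendy, 7, 89, NULL); (NULL, 7, 116, Zane)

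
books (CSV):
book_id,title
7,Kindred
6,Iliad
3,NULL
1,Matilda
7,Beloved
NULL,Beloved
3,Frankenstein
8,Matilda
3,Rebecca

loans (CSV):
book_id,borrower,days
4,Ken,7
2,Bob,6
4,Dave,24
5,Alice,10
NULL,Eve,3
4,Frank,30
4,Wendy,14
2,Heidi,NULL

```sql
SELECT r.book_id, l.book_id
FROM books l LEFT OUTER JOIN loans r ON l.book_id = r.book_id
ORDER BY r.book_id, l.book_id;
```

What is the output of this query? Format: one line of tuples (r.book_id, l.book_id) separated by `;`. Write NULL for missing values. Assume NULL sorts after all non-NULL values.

(NULL, 1); (NULL, 3); (NULL, 3); (NULL, 3); (NULL, 6); (NULL, 7); (NULL, 7); (NULL, 8); (NULL, NULL)

LEFT JOIN keeps every row from `books`; unmatched rows get NULL for `loans`'s columns.
Matching on l.book_id = r.book_id. A NULL in a compared column never satisfies the condition.
- l[0] book_id=7 → no match; kept with NULLs on the r side.
- l[1] book_id=6 → no match; kept with NULLs on the r side.
- l[2] book_id=3 → no match; kept with NULLs on the r side.
- l[3] book_id=1 → no match; kept with NULLs on the r side.
- l[4] book_id=7 → no match; kept with NULLs on the r side.
- l[5] book_id=NULL → no match; kept with NULLs on the r side.
- l[6] book_id=3 → no match; kept with NULLs on the r side.
- l[7] book_id=8 → no match; kept with NULLs on the r side.
- l[8] book_id=3 → no match; kept with NULLs on the r side.
After projecting and ordering:
r.book_id | l.book_id
NULL | 1
NULL | 3
NULL | 3
NULL | 3
NULL | 6
NULL | 7
NULL | 7
NULL | 8
NULL | NULL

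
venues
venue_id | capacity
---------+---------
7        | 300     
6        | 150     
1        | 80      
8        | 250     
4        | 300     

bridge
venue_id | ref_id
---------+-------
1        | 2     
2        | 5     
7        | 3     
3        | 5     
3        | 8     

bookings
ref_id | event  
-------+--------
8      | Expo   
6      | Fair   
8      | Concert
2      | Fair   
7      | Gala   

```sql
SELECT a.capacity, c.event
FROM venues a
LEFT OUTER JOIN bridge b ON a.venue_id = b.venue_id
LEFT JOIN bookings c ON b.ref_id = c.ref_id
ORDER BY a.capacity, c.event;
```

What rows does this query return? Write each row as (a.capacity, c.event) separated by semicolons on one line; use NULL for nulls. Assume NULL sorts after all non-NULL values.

Evaluate left to right. First `venues a LEFT JOIN bridge b` on venue_id: 5 row(s).
Then LEFT JOIN `bookings c` on ref_id: each of those 5 rows is kept; rows whose b.ref_id has no match in c get NULL for c's columns.

(80, Fair); (150, NULL); (250, NULL); (300, NULL); (300, NULL)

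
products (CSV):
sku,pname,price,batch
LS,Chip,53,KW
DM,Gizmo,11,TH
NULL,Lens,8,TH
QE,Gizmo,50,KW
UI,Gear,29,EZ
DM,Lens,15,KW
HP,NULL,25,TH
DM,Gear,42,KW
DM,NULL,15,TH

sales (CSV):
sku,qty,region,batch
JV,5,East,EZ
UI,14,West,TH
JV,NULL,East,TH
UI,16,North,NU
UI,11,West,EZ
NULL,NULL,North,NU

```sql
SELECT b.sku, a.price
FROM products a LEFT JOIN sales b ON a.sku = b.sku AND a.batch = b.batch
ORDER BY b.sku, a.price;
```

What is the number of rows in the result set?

9

LEFT JOIN keeps every row from `products`; unmatched rows get NULL for `sales`'s columns.
Matching on a.sku = b.sku AND a.batch = b.batch. A NULL in a compared column never satisfies the condition.
- sku=LS, batch=KW: no b row matches, row kept with b columns NULL.
- sku=DM, batch=TH: no b row matches, row kept with b columns NULL.
- sku=NULL, batch=TH: no b row matches, row kept with b columns NULL.
- sku=QE, batch=KW: no b row matches, row kept with b columns NULL.
- sku=UI, batch=EZ: 1 matching b row(s), so 1 row(s) emitted.
- sku=DM, batch=KW: no b row matches, row kept with b columns NULL.
- sku=HP, batch=TH: no b row matches, row kept with b columns NULL.
- sku=DM, batch=KW: no b row matches, row kept with b columns NULL.
- sku=DM, batch=TH: no b row matches, row kept with b columns NULL.
Total: 1 matched + 8 padded = 9 rows.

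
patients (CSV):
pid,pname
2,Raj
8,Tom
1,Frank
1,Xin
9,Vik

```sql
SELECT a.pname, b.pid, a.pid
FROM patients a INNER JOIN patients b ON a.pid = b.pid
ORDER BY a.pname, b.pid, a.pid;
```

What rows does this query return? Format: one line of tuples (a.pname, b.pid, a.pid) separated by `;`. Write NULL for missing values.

(Frank, 1, 1); (Frank, 1, 1); (Raj, 2, 2); (Tom, 8, 8); (Vik, 9, 9); (Xin, 1, 1); (Xin, 1, 1)

INNER JOIN keeps only pairs where the ON condition holds.
Matching on a.pid = b.pid.
- a (pid=2) pairs with 1 row(s) of b.
- a (pid=8) pairs with 1 row(s) of b.
- a (pid=1) pairs with 2 row(s) of b.
- a (pid=1) pairs with 2 row(s) of b.
- a (pid=9) pairs with 1 row(s) of b.
After projecting and ordering:
a.pname | b.pid | a.pid
Frank | 1 | 1
Frank | 1 | 1
Raj | 2 | 2
Tom | 8 | 8
Vik | 9 | 9
Xin | 1 | 1
Xin | 1 | 1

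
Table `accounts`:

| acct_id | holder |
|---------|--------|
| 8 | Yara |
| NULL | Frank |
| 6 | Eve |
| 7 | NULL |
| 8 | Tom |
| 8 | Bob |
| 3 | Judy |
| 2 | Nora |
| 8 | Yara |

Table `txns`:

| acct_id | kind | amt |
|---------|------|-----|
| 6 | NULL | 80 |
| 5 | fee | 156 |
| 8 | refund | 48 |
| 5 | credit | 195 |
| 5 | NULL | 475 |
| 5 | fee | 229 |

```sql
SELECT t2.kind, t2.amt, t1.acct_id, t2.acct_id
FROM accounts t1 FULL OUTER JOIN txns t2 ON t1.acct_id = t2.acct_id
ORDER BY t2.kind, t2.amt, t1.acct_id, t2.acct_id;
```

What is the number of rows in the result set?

FULL OUTER JOIN keeps every row from both sides; unmatched rows get NULL for the other side's columns.
Matching on t1.acct_id = t2.acct_id. A NULL in a compared column never satisfies the condition.
Matched pairs: 5; unmatched t1 rows kept: 4; unmatched t2 rows kept: 4.
Total: 5 matched + 8 padded = 13 rows.

13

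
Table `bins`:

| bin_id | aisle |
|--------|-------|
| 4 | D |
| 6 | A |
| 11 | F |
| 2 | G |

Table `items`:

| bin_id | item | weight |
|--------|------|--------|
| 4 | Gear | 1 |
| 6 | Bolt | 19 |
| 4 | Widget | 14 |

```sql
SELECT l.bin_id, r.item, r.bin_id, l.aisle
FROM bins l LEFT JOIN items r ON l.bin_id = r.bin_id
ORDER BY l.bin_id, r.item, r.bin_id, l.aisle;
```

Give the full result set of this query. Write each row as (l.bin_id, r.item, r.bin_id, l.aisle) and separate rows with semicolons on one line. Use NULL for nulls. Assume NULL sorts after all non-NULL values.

(2, NULL, NULL, G); (4, Gear, 4, D); (4, Widget, 4, D); (6, Bolt, 6, A); (11, NULL, NULL, F)

LEFT JOIN keeps every row from `bins`; unmatched rows get NULL for `items`'s columns.
Matching on l.bin_id = r.bin_id.
- l (bin_id=4) pairs with 2 row(s) of r.
- l (bin_id=6) pairs with 1 row(s) of r.
- l (bin_id=11) has no partner → padded with NULL.
- l (bin_id=2) has no partner → padded with NULL.
After projecting and ordering:
l.bin_id | r.item | r.bin_id | l.aisle
2 | NULL | NULL | G
4 | Gear | 4 | D
4 | Widget | 4 | D
6 | Bolt | 6 | A
11 | NULL | NULL | F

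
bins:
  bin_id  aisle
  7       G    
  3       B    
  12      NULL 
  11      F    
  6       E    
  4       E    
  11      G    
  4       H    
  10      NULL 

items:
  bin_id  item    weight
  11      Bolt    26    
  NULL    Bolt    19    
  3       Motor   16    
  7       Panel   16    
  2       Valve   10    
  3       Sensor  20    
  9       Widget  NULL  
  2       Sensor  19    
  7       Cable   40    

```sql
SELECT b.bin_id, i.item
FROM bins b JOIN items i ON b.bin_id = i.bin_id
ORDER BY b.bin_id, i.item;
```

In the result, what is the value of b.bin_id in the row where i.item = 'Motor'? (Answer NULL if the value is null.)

3

INNER JOIN keeps only pairs where the ON condition holds.
Matching on b.bin_id = i.bin_id. A NULL in a compared column never satisfies the condition.
- bin_id=7: 2 matching i row(s), so 2 row(s) emitted.
- bin_id=3: 2 matching i row(s), so 2 row(s) emitted.
- bin_id=12: no matching i row, dropped.
- bin_id=11: 1 matching i row(s), so 1 row(s) emitted.
- bin_id=6: no matching i row, dropped.
- bin_id=4: no matching i row, dropped.
- bin_id=11: 1 matching i row(s), so 1 row(s) emitted.
- bin_id=4: no matching i row, dropped.
- bin_id=10: no matching i row, dropped.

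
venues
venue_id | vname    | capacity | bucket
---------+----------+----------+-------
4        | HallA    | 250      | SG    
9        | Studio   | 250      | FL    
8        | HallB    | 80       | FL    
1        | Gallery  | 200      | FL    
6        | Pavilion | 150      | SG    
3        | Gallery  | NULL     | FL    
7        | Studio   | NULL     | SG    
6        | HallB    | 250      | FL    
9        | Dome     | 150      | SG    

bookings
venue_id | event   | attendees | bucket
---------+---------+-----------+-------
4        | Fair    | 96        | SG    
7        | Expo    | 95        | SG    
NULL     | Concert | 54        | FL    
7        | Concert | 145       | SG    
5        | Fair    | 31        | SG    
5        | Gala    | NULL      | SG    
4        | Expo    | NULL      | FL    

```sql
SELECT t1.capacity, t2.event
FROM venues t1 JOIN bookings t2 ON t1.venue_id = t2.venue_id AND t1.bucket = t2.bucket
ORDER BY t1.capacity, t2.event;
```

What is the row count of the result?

3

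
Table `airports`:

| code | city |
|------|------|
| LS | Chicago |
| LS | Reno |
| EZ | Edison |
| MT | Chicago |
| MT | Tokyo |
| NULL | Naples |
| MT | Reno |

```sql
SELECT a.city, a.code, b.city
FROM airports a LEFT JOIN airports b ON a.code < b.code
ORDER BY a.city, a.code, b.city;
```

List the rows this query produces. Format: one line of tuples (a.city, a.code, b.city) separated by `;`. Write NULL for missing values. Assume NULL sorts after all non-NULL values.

(Chicago, LS, Chicago); (Chicago, LS, Reno); (Chicago, LS, Tokyo); (Chicago, MT, NULL); (Edison, EZ, Chicago); (Edison, EZ, Chicago); (Edison, EZ, Reno); (Edison, EZ, Reno); (Edison, EZ, Tokyo); (Naples, NULL, NULL); (Reno, LS, Chicago); (Reno, LS, Reno); (Reno, LS, Tokyo); (Reno, MT, NULL); (Tokyo, MT, NULL)

LEFT JOIN keeps every row from `airports a`; unmatched rows get NULL for `airports b`'s columns.
Matching on a.code < b.code. A NULL in a compared column never satisfies the condition.
Matched pairs: 11; unmatched a rows kept: 4.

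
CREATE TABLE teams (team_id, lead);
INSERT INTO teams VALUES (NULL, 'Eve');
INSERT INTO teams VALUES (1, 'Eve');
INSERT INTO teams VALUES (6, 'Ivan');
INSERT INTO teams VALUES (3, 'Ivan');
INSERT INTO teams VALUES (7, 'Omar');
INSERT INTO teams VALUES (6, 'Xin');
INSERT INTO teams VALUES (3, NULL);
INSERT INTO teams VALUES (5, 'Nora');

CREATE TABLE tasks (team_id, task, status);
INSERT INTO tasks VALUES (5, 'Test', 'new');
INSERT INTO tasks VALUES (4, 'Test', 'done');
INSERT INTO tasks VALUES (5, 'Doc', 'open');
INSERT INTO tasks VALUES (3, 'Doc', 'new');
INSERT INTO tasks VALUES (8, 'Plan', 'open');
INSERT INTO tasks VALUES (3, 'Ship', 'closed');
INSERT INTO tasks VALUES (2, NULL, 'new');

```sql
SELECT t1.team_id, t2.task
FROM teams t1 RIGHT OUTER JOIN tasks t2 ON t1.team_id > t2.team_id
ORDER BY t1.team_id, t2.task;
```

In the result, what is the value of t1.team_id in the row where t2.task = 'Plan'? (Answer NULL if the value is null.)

NULL

RIGHT JOIN keeps every row from `tasks`; unmatched rows get NULL for `teams`'s columns.
Matching on t1.team_id > t2.team_id. A NULL in a compared column never satisfies the condition.
- t1 (team_id=NULL) has no partner in t2.
- t1 (team_id=1) has no partner in t2.
- t1 (team_id=6) pairs with 6 row(s) of t2.
- t1 (team_id=3) pairs with 1 row(s) of t2.
- t1 (team_id=7) pairs with 6 row(s) of t2.
- t1 (team_id=6) pairs with 6 row(s) of t2.
- t1 (team_id=3) pairs with 1 row(s) of t2.
- t1 (team_id=5) pairs with 4 row(s) of t2.
- 1 row(s) from t2 found no t1 partner → padded with NULL.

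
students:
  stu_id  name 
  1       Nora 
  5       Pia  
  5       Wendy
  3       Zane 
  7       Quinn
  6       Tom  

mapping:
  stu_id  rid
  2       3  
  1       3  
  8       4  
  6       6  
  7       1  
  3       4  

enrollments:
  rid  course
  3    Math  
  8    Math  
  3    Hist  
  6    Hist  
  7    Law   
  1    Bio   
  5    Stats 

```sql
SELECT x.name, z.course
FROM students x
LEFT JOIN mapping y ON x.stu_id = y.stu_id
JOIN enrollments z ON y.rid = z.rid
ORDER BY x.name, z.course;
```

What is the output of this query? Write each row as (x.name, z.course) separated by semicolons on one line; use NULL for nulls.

(Nora, Hist); (Nora, Math); (Quinn, Bio); (Tom, Hist)

Evaluate left to right. First `students x LEFT JOIN mapping y` on stu_id: 6 row(s).
Then INNER JOIN `enrollments z` on rid: keep only rows whose y.rid appears in z.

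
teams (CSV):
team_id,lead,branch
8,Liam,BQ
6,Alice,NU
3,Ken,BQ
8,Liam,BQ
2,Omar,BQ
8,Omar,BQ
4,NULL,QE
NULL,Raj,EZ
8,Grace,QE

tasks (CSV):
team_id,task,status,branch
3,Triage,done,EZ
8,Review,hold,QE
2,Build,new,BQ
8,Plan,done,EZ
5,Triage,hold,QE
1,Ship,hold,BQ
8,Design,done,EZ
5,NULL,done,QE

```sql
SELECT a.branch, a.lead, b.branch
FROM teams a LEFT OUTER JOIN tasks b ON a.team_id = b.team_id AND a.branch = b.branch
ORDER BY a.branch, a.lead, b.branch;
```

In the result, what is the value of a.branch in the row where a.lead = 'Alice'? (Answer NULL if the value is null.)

NU

LEFT JOIN keeps every row from `teams`; unmatched rows get NULL for `tasks`'s columns.
Matching on a.team_id = b.team_id AND a.branch = b.branch. A NULL in a compared column never satisfies the condition.
- team_id=8, branch=BQ: no b row matches, row kept with b columns NULL.
- team_id=6, branch=NU: no b row matches, row kept with b columns NULL.
- team_id=3, branch=BQ: no b row matches, row kept with b columns NULL.
- team_id=8, branch=BQ: no b row matches, row kept with b columns NULL.
- team_id=2, branch=BQ: 1 matching b row(s), so 1 row(s) emitted.
- team_id=8, branch=BQ: no b row matches, row kept with b columns NULL.
- team_id=4, branch=QE: no b row matches, row kept with b columns NULL.
- team_id=NULL, branch=EZ: no b row matches, row kept with b columns NULL.
- team_id=8, branch=QE: 1 matching b row(s), so 1 row(s) emitted.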